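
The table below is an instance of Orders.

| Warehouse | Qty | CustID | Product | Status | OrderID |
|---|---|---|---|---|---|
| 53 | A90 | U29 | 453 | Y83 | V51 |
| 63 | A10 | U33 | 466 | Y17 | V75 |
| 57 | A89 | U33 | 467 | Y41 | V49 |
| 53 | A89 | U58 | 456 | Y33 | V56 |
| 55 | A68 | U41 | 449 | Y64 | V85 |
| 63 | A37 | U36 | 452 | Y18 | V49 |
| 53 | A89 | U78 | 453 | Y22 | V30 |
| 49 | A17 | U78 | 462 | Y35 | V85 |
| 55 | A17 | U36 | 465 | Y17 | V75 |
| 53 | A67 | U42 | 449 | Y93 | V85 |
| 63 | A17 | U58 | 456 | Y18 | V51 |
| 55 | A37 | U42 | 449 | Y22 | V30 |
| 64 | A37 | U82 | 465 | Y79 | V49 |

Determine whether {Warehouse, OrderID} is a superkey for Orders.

All 13 rows have distinct {Warehouse, OrderID} values, so {Warehouse, OrderID} → (all attributes) holds and {Warehouse, OrderID} is a superkey.

Yes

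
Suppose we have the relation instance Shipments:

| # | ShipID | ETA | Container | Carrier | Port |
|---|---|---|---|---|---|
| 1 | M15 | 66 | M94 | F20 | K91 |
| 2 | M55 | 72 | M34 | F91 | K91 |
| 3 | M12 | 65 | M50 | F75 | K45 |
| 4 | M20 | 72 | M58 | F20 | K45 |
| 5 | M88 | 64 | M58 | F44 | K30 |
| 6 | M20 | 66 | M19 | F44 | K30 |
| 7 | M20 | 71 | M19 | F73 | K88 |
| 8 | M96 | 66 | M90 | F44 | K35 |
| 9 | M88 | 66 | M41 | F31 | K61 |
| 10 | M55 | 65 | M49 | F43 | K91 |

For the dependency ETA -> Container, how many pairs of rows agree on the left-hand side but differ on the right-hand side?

8

ETA=66: violating pairs (1,6), (1,8), (1,9), (6,8), (6,9), (8,9) — 6 pairs.
ETA=72: violating pairs (2,4) — 1 pair.
ETA=65: violating pairs (3,10) — 1 pair.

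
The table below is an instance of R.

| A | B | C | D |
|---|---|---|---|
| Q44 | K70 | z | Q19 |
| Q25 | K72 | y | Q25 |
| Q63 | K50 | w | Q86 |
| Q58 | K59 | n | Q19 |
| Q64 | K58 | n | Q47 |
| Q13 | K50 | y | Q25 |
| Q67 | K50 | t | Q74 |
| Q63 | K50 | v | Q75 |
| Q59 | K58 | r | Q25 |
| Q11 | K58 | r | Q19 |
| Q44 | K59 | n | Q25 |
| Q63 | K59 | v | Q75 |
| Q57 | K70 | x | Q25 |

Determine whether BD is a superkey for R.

Yes

All 13 rows have distinct BD values, so BD → (all attributes) holds and BD is a superkey.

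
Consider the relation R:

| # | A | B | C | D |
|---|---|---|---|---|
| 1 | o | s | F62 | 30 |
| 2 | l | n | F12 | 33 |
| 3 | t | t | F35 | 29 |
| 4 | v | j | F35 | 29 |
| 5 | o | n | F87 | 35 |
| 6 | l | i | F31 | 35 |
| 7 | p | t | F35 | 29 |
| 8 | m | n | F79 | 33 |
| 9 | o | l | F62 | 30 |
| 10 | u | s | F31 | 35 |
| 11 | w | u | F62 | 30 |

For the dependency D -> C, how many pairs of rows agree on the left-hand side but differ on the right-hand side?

3

D=30: all 3 rows agree on C — 0 pairs.
D=33: violating pairs (2,8) — 1 pair.
D=29: all 3 rows agree on C — 0 pairs.
D=35: violating pairs (5,6), (5,10) — 2 pairs.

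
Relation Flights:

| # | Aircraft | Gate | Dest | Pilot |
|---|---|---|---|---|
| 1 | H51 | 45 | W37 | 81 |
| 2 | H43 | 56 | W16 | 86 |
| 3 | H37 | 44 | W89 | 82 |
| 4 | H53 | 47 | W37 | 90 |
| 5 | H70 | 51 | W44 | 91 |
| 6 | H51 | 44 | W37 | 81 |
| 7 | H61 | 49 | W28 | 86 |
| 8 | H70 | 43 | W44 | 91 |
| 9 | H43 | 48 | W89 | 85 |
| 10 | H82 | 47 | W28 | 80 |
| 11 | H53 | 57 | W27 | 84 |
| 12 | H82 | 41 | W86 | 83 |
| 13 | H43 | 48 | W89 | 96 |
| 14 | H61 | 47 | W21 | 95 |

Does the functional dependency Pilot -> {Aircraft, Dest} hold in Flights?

No

Pilot=81: rows 1, 6 → {Aircraft,Dest} = (H51, W37), (H51, W37) ✓
Pilot=86: rows 2, 7 → {Aircraft,Dest} takes values {(H43, W16), (H61, W28)} — violation
Pilot=82: row 3 → {Aircraft,Dest} = (H37, W89) ✓
Pilot=90: row 4 → {Aircraft,Dest} = (H53, W37) ✓
Pilot=91: rows 5, 8 → {Aircraft,Dest} = (H70, W44), (H70, W44) ✓
Pilot=85: row 9 → {Aircraft,Dest} = (H43, W89) ✓
Pilot=80: row 10 → {Aircraft,Dest} = (H82, W28) ✓
Pilot=84: row 11 → {Aircraft,Dest} = (H53, W27) ✓
Pilot=83: row 12 → {Aircraft,Dest} = (H82, W86) ✓
Pilot=96: row 13 → {Aircraft,Dest} = (H43, W89) ✓
Pilot=95: row 14 → {Aircraft,Dest} = (H61, W21) ✓
Two rows agree on Pilot but differ on {Aircraft, Dest}, so Pilot -> {Aircraft, Dest} does not hold.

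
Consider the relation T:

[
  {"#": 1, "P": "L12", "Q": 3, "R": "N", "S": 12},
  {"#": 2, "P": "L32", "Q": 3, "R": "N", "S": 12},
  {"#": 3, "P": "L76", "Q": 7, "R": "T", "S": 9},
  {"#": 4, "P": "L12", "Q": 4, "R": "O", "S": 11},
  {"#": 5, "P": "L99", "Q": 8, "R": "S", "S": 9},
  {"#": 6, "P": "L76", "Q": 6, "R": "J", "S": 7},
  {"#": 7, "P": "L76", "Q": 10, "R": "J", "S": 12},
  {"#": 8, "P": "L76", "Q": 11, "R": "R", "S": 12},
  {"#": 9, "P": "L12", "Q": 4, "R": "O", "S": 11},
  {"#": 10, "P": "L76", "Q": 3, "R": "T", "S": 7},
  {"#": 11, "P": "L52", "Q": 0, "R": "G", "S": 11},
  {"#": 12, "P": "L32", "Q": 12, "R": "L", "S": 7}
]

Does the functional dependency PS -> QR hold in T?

(P=L12, S=12): row 1 → {Q,R} = (3, N) ✓
(P=L32, S=12): row 2 → {Q,R} = (3, N) ✓
(P=L76, S=9): row 3 → {Q,R} = (7, T) ✓
(P=L12, S=11): rows 4, 9 → {Q,R} = (4, O), (4, O) ✓
(P=L99, S=9): row 5 → {Q,R} = (8, S) ✓
(P=L76, S=7): rows 6, 10 → {Q,R} takes values {(6, J), (3, T)} — violation
(P=L76, S=12): rows 7, 8 → {Q,R} takes values {(10, J), (11, R)} — violation
(P=L52, S=11): row 11 → {Q,R} = (0, G) ✓
(P=L32, S=7): row 12 → {Q,R} = (12, L) ✓
Two rows agree on PS but differ on QR, so PS -> QR does not hold.

No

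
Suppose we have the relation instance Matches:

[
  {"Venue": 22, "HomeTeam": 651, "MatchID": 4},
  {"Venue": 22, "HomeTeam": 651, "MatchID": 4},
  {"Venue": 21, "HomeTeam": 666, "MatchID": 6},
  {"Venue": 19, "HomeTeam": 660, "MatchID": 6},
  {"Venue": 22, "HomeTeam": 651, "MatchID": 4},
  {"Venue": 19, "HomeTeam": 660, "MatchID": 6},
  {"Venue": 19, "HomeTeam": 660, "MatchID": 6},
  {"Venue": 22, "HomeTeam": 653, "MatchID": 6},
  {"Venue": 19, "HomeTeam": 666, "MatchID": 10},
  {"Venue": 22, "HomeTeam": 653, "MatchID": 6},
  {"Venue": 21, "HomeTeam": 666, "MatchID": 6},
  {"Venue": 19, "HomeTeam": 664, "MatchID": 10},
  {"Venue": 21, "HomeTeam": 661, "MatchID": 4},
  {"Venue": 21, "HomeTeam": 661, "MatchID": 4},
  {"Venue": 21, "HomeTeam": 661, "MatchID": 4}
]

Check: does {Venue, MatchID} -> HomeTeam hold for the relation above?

(Venue=22, MatchID=4): 3 rows → HomeTeam = 651, 651, 651 ✓
(Venue=21, MatchID=6): 2 rows → HomeTeam = 666, 666 ✓
(Venue=19, MatchID=6): 3 rows → HomeTeam = 660, 660, 660 ✓
(Venue=22, MatchID=6): 2 rows → HomeTeam = 653, 653 ✓
(Venue=19, MatchID=10): 2 rows → HomeTeam takes values {666, 664} — violation
(Venue=21, MatchID=4): 3 rows → HomeTeam = 661, 661, 661 ✓
Two rows agree on {Venue, MatchID} but differ on HomeTeam, so {Venue, MatchID} -> HomeTeam does not hold.

No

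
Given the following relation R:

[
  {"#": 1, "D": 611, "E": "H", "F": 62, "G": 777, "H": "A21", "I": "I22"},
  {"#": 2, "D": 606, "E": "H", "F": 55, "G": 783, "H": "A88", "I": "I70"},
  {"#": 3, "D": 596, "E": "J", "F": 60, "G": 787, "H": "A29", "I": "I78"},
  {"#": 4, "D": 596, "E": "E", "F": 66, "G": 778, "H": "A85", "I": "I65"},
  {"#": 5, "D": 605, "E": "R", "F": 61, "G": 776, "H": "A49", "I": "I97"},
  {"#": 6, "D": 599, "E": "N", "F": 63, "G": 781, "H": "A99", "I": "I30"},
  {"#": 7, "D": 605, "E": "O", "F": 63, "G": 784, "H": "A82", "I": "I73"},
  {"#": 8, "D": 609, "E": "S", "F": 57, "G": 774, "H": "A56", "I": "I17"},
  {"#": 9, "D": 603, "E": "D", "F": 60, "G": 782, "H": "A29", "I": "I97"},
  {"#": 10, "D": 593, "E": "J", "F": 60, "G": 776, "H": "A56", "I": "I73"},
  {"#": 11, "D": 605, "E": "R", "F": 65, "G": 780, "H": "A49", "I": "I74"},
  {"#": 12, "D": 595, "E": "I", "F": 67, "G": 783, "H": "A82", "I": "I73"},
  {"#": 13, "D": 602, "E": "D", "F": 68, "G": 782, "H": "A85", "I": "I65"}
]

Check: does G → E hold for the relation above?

G=777: row 1 → E = H ✓
G=783: rows 2, 12 → E takes values {H, I} — violation
G=787: row 3 → E = J ✓
G=778: row 4 → E = E ✓
G=776: rows 5, 10 → E takes values {R, J} — violation
G=781: row 6 → E = N ✓
G=784: row 7 → E = O ✓
G=774: row 8 → E = S ✓
G=782: rows 9, 13 → E = D, D ✓
G=780: row 11 → E = R ✓
Two rows agree on G but differ on E, so G → E does not hold.

No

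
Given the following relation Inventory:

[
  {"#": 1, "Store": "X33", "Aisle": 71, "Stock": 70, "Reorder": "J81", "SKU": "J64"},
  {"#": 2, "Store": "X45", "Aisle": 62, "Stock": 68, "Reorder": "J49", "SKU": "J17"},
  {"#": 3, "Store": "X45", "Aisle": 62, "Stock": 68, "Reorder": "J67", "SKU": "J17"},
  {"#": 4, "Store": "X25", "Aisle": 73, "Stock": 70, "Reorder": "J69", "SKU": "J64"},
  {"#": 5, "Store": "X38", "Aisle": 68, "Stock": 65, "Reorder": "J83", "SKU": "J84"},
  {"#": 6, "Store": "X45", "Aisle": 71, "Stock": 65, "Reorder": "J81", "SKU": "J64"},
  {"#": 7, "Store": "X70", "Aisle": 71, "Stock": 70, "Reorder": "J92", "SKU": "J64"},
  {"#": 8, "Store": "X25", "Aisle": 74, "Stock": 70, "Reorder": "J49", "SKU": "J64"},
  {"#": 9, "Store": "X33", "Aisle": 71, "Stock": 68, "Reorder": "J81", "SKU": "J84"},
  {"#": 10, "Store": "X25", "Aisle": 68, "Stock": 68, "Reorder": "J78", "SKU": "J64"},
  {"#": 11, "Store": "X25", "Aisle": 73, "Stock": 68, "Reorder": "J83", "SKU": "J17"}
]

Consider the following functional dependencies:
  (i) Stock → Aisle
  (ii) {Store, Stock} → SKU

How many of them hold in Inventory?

0

(i) Stock → Aisle: Stock=70: rows 1, 4, 7, 8 → Aisle takes values {71, 73, 74} — violation; Stock=68: rows 2, 3, 9, 10, 11 → Aisle takes values {62, 71, 68, 73} — violation; Stock=65: rows 5, 6 → Aisle takes values {68, 71} — violation — fails.
(ii) {Store, Stock} → SKU: (Store=X25, Stock=68): rows 10, 11 → SKU takes values {J64, J17} — violation — fails.
None of the 2 dependencies hold.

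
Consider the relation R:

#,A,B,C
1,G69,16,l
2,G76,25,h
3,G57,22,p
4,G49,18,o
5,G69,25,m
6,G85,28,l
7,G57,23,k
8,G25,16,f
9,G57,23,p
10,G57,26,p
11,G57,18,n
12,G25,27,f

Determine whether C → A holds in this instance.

No

C=l: rows 1, 6 → A takes values {G69, G85} — violation
C=h: row 2 → A = G76 ✓
C=p: rows 3, 9, 10 → A = G57, G57, G57 ✓
C=o: row 4 → A = G49 ✓
C=m: row 5 → A = G69 ✓
C=k: row 7 → A = G57 ✓
C=f: rows 8, 12 → A = G25, G25 ✓
C=n: row 11 → A = G57 ✓
Two rows agree on C but differ on A, so C → A does not hold.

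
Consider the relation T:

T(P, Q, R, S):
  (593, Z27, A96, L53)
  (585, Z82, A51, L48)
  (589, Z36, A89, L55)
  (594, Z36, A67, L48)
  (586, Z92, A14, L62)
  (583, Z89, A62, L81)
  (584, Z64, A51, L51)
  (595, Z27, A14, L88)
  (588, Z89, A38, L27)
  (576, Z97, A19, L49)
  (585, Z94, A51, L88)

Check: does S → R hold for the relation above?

No

S=L53: 1 row → R = A96 ✓
S=L48: 2 rows → R takes values {A51, A67} — violation
S=L55: 1 row → R = A89 ✓
S=L62: 1 row → R = A14 ✓
S=L81: 1 row → R = A62 ✓
S=L51: 1 row → R = A51 ✓
S=L88: 2 rows → R takes values {A14, A51} — violation
S=L27: 1 row → R = A38 ✓
S=L49: 1 row → R = A19 ✓
Two rows agree on S but differ on R, so S → R does not hold.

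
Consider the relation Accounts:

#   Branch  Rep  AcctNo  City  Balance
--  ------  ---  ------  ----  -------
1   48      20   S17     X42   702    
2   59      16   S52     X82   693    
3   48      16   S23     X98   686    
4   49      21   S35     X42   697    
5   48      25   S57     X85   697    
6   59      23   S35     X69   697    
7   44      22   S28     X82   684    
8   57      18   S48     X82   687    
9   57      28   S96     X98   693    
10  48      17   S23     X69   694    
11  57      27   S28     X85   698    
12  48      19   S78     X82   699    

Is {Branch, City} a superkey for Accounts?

Yes

All 12 rows have distinct {Branch, City} values, so {Branch, City} → (all attributes) holds and {Branch, City} is a superkey.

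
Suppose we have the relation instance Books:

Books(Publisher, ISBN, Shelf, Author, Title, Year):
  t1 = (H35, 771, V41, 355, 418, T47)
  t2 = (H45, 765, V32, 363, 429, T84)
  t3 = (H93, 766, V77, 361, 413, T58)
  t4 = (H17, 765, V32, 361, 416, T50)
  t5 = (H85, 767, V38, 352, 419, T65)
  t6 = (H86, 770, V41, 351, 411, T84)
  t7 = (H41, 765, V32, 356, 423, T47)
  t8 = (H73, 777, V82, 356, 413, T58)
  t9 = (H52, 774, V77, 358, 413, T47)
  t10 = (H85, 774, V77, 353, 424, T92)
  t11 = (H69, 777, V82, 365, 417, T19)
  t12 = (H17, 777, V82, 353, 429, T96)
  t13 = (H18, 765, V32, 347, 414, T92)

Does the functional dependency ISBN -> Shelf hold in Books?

ISBN=771: row 1 → Shelf = V41 ✓
ISBN=765: rows 2, 4, 7, 13 → Shelf = V32, V32, V32, V32 ✓
ISBN=766: row 3 → Shelf = V77 ✓
ISBN=767: row 5 → Shelf = V38 ✓
ISBN=770: row 6 → Shelf = V41 ✓
ISBN=777: rows 8, 11, 12 → Shelf = V82, V82, V82 ✓
ISBN=774: rows 9, 10 → Shelf = V77, V77 ✓
Every ISBN value is associated with a single Shelf value, so ISBN -> Shelf holds.

Yes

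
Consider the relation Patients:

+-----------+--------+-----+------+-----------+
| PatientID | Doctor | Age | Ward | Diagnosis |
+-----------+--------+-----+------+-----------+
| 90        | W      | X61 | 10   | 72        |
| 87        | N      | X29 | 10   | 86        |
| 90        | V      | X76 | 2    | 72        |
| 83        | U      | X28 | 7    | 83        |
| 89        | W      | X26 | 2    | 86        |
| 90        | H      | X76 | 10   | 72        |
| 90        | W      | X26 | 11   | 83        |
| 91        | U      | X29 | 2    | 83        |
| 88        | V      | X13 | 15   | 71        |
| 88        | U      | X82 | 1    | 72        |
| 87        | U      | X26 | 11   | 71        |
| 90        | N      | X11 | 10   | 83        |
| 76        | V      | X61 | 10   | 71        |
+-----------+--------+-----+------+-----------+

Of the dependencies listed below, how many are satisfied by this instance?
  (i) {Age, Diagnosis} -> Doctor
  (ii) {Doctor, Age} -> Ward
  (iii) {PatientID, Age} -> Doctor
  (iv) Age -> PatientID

(i) {Age, Diagnosis} -> Doctor: (Age=X76, Diagnosis=72): 2 rows → Doctor takes values {V, H} — violation — fails.
(ii) {Doctor, Age} -> Ward: (Doctor=W, Age=X26): 2 rows → Ward takes values {2, 11} — violation — fails.
(iii) {PatientID, Age} -> Doctor: (PatientID=90, Age=X76): 2 rows → Doctor takes values {V, H} — violation — fails.
(iv) Age -> PatientID: Age=X61: 2 rows → PatientID takes values {90, 76} — violation; Age=X29: 2 rows → PatientID takes values {87, 91} — violation; Age=X26: 3 rows → PatientID takes values {89, 90, 87} — violation — fails.
None of the 4 dependencies hold.

0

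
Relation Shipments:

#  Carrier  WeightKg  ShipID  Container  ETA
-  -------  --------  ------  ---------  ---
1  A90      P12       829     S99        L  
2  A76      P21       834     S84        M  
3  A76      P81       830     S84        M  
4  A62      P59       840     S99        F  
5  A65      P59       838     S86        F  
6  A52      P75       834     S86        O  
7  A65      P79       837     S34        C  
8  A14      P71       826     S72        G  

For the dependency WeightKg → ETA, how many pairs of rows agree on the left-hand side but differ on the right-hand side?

WeightKg=P59: all 2 rows agree on ETA — 0 pairs.

0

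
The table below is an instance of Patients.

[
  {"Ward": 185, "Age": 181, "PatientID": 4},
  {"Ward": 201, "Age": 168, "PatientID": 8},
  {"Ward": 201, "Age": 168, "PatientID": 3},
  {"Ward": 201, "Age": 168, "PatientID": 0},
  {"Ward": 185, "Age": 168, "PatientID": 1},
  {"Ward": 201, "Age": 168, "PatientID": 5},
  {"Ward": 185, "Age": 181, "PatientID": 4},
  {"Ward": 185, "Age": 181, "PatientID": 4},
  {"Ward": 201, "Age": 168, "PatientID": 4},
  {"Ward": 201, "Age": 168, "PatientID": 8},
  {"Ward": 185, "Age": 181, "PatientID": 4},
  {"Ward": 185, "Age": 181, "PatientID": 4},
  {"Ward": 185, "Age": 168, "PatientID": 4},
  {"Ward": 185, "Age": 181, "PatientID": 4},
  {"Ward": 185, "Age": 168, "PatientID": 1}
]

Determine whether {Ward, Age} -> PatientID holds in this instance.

No

(Ward=185, Age=181): 6 rows → PatientID = 4, 4, 4, 4, 4, 4 ✓
(Ward=201, Age=168): 6 rows → PatientID takes values {8, 3, 0, 5, 4} — violation
(Ward=185, Age=168): 3 rows → PatientID takes values {1, 4} — violation
Two rows agree on {Ward, Age} but differ on PatientID, so {Ward, Age} -> PatientID does not hold.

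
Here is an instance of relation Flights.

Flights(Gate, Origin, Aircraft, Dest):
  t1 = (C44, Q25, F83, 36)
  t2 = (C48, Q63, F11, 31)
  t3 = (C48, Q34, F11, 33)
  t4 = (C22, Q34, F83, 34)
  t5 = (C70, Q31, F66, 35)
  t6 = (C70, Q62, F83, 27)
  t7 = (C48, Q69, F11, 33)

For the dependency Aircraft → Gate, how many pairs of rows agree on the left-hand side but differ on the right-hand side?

Aircraft=F83: violating pairs (1,4), (1,6), (4,6) — 3 pairs.
Aircraft=F11: all 3 rows agree on Gate — 0 pairs.

3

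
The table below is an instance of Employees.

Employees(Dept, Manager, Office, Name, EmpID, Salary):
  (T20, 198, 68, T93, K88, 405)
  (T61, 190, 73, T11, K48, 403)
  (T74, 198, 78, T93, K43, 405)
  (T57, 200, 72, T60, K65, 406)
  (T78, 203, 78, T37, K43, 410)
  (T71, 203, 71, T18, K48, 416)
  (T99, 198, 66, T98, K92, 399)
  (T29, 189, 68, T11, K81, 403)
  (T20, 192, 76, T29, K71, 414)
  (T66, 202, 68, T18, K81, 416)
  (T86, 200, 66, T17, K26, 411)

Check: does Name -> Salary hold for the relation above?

Name=T93: 2 rows → Salary = 405, 405 ✓
Name=T11: 2 rows → Salary = 403, 403 ✓
Name=T60: 1 row → Salary = 406 ✓
Name=T37: 1 row → Salary = 410 ✓
Name=T18: 2 rows → Salary = 416, 416 ✓
Name=T98: 1 row → Salary = 399 ✓
Name=T29: 1 row → Salary = 414 ✓
Name=T17: 1 row → Salary = 411 ✓
Every Name value is associated with a single Salary value, so Name -> Salary holds.

Yes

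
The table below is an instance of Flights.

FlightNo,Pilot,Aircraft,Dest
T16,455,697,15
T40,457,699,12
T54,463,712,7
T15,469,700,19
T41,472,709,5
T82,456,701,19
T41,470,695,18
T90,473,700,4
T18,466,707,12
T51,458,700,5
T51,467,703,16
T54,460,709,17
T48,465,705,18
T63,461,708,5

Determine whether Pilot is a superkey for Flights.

Yes

All 14 rows have distinct Pilot values, so Pilot → (all attributes) holds and Pilot is a superkey.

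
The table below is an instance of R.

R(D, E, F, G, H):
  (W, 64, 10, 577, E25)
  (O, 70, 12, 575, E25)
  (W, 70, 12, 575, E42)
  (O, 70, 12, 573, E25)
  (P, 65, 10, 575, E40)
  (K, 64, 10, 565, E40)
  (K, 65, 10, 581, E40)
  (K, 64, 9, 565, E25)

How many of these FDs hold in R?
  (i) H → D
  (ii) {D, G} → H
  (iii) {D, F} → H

1

(i) H → D: H=E25: 4 rows → D takes values {W, O, K} — violation; H=E40: 3 rows → D takes values {P, K} — violation — fails.
(ii) {D, G} → H: (D=K, G=565): 2 rows → H takes values {E40, E25} — violation — fails.
(iii) {D, F} → H: every LHS value maps to a single RHS value — holds.
1 of the 3 dependencies holds.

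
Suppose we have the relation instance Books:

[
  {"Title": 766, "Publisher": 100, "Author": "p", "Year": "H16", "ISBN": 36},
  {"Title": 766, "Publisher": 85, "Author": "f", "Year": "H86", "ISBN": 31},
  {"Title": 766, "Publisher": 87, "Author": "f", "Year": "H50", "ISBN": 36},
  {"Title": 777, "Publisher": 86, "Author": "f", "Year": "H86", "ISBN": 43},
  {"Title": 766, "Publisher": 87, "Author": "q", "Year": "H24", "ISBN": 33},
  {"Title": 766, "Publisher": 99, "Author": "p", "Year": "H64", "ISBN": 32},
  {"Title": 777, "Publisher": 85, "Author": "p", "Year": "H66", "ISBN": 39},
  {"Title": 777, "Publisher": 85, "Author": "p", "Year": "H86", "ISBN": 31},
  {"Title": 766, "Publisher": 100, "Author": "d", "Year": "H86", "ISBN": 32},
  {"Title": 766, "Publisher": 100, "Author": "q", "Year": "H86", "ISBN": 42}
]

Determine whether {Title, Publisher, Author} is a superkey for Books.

Two distinct rows share (Title=777, Publisher=85, Author=p), so {Title, Publisher, Author} does not determine every attribute — not a superkey.

No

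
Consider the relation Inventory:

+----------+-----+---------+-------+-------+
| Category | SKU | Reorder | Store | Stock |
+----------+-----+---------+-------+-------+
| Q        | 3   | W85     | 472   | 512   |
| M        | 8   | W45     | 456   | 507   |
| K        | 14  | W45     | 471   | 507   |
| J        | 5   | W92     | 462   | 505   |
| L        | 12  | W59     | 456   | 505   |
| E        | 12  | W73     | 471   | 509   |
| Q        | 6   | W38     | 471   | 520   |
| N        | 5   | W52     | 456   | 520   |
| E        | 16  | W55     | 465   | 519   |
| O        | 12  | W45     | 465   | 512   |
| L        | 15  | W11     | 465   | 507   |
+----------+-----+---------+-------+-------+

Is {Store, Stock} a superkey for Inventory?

All 11 rows have distinct {Store, Stock} values, so {Store, Stock} → (all attributes) holds and {Store, Stock} is a superkey.

Yes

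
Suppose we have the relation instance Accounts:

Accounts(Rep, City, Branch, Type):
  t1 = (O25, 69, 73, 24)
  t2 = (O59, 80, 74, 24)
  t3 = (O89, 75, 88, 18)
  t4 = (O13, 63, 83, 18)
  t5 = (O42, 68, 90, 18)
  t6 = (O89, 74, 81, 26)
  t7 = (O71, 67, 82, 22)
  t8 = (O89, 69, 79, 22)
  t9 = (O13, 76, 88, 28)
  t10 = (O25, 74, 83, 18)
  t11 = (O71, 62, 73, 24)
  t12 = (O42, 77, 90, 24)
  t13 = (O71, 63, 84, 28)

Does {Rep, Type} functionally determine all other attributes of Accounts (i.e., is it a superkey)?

All 13 rows have distinct {Rep, Type} values, so {Rep, Type} → (all attributes) holds and {Rep, Type} is a superkey.

Yes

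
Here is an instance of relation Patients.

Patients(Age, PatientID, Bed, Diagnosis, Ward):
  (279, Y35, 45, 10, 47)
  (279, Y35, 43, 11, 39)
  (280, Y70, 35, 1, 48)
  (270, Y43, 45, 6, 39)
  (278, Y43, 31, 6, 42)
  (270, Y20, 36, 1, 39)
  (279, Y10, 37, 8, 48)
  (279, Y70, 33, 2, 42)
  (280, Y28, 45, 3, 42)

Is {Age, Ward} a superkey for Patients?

Two distinct rows share (Age=270, Ward=39), so {Age, Ward} does not determine every attribute — not a superkey.

No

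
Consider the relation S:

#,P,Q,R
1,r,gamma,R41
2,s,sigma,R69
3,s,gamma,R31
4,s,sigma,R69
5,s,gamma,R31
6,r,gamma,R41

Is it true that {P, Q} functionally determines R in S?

(P=r, Q=gamma): rows 1, 6 → R = R41, R41 ✓
(P=s, Q=sigma): rows 2, 4 → R = R69, R69 ✓
(P=s, Q=gamma): rows 3, 5 → R = R31, R31 ✓
Every {P, Q} value is associated with a single R value, so {P, Q} -> R holds.

Yes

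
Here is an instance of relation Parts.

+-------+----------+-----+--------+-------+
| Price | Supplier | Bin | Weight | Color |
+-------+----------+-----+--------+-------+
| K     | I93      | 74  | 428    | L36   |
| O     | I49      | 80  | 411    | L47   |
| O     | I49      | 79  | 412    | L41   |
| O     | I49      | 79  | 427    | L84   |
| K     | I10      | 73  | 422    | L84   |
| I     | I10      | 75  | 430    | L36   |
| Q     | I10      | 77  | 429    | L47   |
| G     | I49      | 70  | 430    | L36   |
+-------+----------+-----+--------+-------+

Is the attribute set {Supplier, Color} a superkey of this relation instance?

Yes

All 8 rows have distinct {Supplier, Color} values, so {Supplier, Color} → (all attributes) holds and {Supplier, Color} is a superkey.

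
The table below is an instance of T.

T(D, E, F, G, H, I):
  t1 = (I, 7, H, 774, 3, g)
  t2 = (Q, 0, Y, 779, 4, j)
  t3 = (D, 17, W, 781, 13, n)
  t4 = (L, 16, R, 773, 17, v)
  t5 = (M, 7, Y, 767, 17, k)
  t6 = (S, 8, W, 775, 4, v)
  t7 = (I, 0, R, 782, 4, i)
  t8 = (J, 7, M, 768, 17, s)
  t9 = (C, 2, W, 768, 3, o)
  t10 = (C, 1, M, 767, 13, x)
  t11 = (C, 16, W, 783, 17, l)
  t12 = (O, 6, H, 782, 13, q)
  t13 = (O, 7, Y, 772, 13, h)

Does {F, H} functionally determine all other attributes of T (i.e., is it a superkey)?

All 13 rows have distinct {F, H} values, so {F, H} → (all attributes) holds and {F, H} is a superkey.

Yes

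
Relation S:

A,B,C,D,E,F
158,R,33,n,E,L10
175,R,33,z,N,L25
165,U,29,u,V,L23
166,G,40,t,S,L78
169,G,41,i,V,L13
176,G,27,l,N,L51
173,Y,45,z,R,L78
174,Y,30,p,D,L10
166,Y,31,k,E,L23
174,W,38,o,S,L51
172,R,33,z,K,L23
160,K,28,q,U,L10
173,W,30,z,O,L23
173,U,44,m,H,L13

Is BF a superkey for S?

All 14 rows have distinct BF values, so BF → (all attributes) holds and BF is a superkey.

Yes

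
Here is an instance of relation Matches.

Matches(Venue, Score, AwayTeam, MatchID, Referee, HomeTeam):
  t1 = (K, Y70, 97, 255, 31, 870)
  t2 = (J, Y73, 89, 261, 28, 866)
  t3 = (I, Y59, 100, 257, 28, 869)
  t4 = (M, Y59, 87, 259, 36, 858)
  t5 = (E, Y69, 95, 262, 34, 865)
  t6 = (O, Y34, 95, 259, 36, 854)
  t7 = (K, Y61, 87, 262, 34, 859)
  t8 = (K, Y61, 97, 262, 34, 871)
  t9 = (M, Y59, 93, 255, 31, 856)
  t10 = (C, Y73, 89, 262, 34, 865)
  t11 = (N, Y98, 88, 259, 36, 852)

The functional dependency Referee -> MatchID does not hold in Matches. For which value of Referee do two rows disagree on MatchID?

Referee=31: rows 1, 9 → MatchID = 255, 255 ✓
Referee=28: rows 2, 3 → MatchID takes values {261, 257} — violation
Referee=36: rows 4, 6, 11 → MatchID = 259, 259, 259 ✓
Referee=34: rows 5, 7, 8, 10 → MatchID = 262, 262, 262, 262 ✓
The only Referee value with inconsistent MatchID is Referee=28.

28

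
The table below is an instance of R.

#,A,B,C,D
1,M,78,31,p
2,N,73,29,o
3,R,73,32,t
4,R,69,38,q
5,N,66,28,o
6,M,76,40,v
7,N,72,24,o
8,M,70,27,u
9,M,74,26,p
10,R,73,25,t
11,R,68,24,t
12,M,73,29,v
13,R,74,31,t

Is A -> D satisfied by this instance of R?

A=M: rows 1, 6, 8, 9, 12 → D takes values {p, v, u} — violation
A=N: rows 2, 5, 7 → D = o, o, o ✓
A=R: rows 3, 4, 10, 11, 13 → D takes values {t, q} — violation
Two rows agree on A but differ on D, so A -> D does not hold.

No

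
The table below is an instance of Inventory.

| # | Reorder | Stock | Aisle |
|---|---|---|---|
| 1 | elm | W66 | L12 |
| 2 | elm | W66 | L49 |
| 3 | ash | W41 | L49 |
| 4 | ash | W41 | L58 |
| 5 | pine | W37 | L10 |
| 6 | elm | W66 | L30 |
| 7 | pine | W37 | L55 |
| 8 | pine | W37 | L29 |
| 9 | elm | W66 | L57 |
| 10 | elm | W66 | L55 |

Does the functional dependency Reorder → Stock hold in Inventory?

Reorder=elm: rows 1, 2, 6, 9, 10 → Stock = W66, W66, W66, W66, W66 ✓
Reorder=ash: rows 3, 4 → Stock = W41, W41 ✓
Reorder=pine: rows 5, 7, 8 → Stock = W37, W37, W37 ✓
Every Reorder value is associated with a single Stock value, so Reorder → Stock holds.

Yes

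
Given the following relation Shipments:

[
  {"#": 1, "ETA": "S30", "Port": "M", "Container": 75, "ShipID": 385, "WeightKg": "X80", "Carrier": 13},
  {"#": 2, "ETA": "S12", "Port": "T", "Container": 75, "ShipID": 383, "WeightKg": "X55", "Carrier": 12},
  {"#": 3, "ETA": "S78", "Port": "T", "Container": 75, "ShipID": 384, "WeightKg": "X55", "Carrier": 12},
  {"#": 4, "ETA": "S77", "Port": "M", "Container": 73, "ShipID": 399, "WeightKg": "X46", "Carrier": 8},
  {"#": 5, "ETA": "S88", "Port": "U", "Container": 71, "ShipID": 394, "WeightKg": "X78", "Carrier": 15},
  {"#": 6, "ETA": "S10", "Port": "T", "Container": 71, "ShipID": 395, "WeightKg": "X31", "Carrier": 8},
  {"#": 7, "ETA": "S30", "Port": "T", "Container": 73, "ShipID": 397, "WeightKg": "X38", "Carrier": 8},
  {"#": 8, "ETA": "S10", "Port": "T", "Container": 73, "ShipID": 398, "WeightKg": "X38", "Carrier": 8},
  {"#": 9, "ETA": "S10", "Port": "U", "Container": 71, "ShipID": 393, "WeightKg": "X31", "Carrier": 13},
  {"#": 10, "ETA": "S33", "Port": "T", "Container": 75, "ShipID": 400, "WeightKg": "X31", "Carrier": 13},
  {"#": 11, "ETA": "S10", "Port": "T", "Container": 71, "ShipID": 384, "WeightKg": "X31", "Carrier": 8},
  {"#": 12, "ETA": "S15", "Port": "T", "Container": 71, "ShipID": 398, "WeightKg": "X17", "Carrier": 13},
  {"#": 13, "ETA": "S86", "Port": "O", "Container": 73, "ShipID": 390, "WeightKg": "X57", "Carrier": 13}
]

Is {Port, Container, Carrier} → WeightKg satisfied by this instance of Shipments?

Yes

(Port=M, Container=75, Carrier=13): row 1 → WeightKg = X80 ✓
(Port=T, Container=75, Carrier=12): rows 2, 3 → WeightKg = X55, X55 ✓
(Port=M, Container=73, Carrier=8): row 4 → WeightKg = X46 ✓
(Port=U, Container=71, Carrier=15): row 5 → WeightKg = X78 ✓
(Port=T, Container=71, Carrier=8): rows 6, 11 → WeightKg = X31, X31 ✓
(Port=T, Container=73, Carrier=8): rows 7, 8 → WeightKg = X38, X38 ✓
(Port=U, Container=71, Carrier=13): row 9 → WeightKg = X31 ✓
(Port=T, Container=75, Carrier=13): row 10 → WeightKg = X31 ✓
(Port=T, Container=71, Carrier=13): row 12 → WeightKg = X17 ✓
(Port=O, Container=73, Carrier=13): row 13 → WeightKg = X57 ✓
Every {Port, Container, Carrier} value is associated with a single WeightKg value, so {Port, Container, Carrier} → WeightKg holds.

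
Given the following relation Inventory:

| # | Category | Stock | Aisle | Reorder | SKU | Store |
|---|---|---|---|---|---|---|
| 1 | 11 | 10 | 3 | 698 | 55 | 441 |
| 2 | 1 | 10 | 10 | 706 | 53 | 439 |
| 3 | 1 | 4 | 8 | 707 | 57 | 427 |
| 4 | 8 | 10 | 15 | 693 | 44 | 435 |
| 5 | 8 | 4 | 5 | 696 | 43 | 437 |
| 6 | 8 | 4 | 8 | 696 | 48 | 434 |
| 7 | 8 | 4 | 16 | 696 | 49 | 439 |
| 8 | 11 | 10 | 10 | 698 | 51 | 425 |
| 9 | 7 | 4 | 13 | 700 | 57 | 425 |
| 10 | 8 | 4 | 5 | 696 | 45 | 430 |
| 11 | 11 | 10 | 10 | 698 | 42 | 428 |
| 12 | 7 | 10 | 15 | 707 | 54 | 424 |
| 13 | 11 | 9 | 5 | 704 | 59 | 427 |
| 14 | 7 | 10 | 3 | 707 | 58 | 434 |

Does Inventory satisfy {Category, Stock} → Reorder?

Yes

(Category=11, Stock=10): rows 1, 8, 11 → Reorder = 698, 698, 698 ✓
(Category=1, Stock=10): row 2 → Reorder = 706 ✓
(Category=1, Stock=4): row 3 → Reorder = 707 ✓
(Category=8, Stock=10): row 4 → Reorder = 693 ✓
(Category=8, Stock=4): rows 5, 6, 7, 10 → Reorder = 696, 696, 696, 696 ✓
(Category=7, Stock=4): row 9 → Reorder = 700 ✓
(Category=7, Stock=10): rows 12, 14 → Reorder = 707, 707 ✓
(Category=11, Stock=9): row 13 → Reorder = 704 ✓
Every {Category, Stock} value is associated with a single Reorder value, so {Category, Stock} → Reorder holds.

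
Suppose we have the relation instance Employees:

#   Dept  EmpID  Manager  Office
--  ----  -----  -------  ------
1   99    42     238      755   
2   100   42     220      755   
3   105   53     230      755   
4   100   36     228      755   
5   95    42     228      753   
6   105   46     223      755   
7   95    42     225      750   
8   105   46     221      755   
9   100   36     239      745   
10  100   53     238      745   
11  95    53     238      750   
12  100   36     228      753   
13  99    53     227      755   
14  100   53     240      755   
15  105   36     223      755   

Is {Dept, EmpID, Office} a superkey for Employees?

Rows 6 and 8 have the same {Dept, EmpID, Office} value (Dept=105, EmpID=46, Office=755) but are distinct tuples, so {Dept, EmpID, Office} does not determine every attribute — not a superkey.

No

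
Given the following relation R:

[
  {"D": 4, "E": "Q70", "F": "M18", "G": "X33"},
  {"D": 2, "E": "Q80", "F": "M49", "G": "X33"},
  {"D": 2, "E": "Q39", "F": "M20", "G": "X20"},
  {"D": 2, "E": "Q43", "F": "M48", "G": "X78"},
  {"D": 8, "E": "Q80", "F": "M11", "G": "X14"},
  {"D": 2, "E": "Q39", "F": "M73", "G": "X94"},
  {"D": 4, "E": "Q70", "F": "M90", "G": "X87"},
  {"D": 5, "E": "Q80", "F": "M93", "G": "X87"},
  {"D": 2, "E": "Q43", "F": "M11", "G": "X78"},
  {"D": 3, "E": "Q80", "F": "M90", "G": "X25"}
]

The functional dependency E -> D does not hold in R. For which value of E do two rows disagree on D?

E=Q70: 2 rows → D = 4, 4 ✓
E=Q80: 4 rows → D takes values {2, 8, 5, 3} — violation
E=Q39: 2 rows → D = 2, 2 ✓
E=Q43: 2 rows → D = 2, 2 ✓
The only E value with inconsistent D is E=Q80.

Q80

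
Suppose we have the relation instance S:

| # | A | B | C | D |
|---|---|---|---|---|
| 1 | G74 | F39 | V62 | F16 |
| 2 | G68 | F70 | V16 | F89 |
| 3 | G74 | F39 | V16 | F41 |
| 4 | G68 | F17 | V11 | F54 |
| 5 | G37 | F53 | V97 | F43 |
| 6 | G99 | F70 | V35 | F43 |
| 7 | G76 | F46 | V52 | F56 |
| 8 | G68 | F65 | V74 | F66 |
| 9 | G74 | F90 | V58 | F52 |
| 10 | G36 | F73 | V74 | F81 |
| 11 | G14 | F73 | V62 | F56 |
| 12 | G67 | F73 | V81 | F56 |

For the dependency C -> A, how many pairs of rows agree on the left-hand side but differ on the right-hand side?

C=V62: violating pairs (1,11) — 1 pair.
C=V16: violating pairs (2,3) — 1 pair.
C=V74: violating pairs (8,10) — 1 pair.

3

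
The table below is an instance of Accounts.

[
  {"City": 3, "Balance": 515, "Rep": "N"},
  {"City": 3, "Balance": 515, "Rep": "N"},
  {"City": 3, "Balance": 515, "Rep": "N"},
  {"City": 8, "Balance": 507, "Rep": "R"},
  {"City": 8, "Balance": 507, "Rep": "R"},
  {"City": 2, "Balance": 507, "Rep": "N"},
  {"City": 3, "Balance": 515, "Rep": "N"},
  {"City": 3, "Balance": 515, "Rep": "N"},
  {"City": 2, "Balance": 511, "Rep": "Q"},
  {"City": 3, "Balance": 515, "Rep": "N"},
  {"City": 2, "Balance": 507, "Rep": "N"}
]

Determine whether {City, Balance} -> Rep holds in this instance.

(City=3, Balance=515): 6 rows → Rep = N, N, N, N, N, N ✓
(City=8, Balance=507): 2 rows → Rep = R, R ✓
(City=2, Balance=507): 2 rows → Rep = N, N ✓
(City=2, Balance=511): 1 row → Rep = Q ✓
Every {City, Balance} value is associated with a single Rep value, so {City, Balance} -> Rep holds.

Yes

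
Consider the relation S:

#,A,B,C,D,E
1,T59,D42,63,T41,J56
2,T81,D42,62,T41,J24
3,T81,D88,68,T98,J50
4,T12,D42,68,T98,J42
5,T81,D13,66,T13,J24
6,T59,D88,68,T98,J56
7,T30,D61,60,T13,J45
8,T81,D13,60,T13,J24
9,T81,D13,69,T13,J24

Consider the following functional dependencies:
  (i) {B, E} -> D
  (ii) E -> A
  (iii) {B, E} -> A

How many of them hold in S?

(i) {B, E} -> D: every LHS value maps to a single RHS value — holds.
(ii) E -> A: every LHS value maps to a single RHS value — holds.
(iii) {B, E} -> A: every LHS value maps to a single RHS value — holds.
3 of the 3 dependencies hold.

3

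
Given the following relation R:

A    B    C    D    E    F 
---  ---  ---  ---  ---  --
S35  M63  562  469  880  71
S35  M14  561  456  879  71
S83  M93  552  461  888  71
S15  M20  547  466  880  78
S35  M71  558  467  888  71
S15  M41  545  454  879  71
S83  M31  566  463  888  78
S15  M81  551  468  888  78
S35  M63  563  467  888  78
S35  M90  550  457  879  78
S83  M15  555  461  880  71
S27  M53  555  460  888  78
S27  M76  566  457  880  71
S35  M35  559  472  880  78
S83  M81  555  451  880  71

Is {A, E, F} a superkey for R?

No

Two distinct rows share (A=S83, E=880, F=71), so {A, E, F} does not determine every attribute — not a superkey.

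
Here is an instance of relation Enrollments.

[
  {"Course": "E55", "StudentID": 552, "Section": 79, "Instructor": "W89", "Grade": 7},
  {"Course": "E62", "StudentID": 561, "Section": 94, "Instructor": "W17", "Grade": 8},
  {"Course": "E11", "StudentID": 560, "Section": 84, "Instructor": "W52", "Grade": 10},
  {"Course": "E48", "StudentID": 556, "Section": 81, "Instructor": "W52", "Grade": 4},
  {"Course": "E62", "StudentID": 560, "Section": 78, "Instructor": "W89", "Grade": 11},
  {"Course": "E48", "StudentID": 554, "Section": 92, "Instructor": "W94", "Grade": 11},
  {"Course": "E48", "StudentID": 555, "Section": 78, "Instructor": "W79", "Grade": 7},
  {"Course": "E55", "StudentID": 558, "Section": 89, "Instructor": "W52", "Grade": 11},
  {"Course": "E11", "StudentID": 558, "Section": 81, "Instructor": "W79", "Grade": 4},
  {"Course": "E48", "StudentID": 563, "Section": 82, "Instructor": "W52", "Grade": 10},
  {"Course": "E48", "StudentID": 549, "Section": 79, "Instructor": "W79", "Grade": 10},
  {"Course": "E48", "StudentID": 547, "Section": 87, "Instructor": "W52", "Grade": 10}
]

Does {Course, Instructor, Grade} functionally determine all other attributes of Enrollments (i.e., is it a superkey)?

Two distinct rows share (Course=E48, Instructor=W52, Grade=10), so {Course, Instructor, Grade} does not determine every attribute — not a superkey.

No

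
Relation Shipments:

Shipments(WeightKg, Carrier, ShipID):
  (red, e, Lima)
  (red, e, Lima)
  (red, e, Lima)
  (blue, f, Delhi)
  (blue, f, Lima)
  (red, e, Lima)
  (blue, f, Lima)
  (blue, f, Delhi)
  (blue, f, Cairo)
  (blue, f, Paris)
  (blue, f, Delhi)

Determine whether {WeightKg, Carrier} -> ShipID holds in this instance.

(WeightKg=red, Carrier=e): 4 rows → ShipID = Lima, Lima, Lima, Lima ✓
(WeightKg=blue, Carrier=f): 7 rows → ShipID takes values {Delhi, Lima, Cairo, Paris} — violation
Two rows agree on {WeightKg, Carrier} but differ on ShipID, so {WeightKg, Carrier} -> ShipID does not hold.

No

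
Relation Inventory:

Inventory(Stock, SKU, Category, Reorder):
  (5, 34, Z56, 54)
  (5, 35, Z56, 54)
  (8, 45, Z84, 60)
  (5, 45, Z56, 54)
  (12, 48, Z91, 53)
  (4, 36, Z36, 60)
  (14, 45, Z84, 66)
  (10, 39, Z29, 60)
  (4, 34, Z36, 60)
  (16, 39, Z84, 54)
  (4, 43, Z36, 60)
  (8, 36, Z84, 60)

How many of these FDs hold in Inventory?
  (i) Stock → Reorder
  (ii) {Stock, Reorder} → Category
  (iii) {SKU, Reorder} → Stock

2

(i) Stock → Reorder: every LHS value maps to a single RHS value — holds.
(ii) {Stock, Reorder} → Category: every LHS value maps to a single RHS value — holds.
(iii) {SKU, Reorder} → Stock: (SKU=36, Reorder=60): 2 rows → Stock takes values {4, 8} — violation — fails.
2 of the 3 dependencies hold.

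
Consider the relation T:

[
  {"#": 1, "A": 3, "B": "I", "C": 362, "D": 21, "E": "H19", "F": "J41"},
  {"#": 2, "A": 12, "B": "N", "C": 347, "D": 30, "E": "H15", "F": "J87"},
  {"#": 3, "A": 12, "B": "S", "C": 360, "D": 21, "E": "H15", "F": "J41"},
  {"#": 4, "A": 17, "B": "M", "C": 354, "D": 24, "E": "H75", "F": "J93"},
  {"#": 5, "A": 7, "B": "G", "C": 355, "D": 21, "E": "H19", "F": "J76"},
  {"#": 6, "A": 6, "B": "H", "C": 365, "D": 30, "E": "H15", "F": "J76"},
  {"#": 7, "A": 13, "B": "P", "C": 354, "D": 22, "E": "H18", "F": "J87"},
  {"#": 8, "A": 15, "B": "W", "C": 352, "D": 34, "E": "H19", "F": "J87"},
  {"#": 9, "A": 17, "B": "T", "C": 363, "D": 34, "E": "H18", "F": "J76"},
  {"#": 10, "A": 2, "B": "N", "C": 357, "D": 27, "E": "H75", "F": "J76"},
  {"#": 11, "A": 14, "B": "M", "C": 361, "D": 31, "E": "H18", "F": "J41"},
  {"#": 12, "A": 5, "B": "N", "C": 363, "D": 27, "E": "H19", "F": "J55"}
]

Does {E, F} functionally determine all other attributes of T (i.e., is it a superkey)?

Yes

All 12 rows have distinct {E, F} values, so {E, F} → (all attributes) holds and {E, F} is a superkey.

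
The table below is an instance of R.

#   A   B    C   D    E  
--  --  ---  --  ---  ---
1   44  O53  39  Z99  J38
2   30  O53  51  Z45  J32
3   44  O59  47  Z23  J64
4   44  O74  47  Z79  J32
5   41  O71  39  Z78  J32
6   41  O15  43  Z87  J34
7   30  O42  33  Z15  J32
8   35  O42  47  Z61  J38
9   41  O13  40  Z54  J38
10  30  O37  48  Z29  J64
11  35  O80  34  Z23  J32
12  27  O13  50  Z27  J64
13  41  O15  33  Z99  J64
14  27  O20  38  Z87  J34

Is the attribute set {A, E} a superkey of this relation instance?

No

Rows 2 and 7 have the same {A, E} value (A=30, E=J32) but are distinct tuples, so {A, E} does not determine every attribute — not a superkey.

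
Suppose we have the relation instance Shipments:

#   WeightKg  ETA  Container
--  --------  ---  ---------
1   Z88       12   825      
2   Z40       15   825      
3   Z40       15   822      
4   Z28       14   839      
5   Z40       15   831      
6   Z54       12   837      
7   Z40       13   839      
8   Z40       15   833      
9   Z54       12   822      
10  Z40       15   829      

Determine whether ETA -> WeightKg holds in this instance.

ETA=12: rows 1, 6, 9 → WeightKg takes values {Z88, Z54} — violation
ETA=15: rows 2, 3, 5, 8, 10 → WeightKg = Z40, Z40, Z40, Z40, Z40 ✓
ETA=14: row 4 → WeightKg = Z28 ✓
ETA=13: row 7 → WeightKg = Z40 ✓
Two rows agree on ETA but differ on WeightKg, so ETA -> WeightKg does not hold.

No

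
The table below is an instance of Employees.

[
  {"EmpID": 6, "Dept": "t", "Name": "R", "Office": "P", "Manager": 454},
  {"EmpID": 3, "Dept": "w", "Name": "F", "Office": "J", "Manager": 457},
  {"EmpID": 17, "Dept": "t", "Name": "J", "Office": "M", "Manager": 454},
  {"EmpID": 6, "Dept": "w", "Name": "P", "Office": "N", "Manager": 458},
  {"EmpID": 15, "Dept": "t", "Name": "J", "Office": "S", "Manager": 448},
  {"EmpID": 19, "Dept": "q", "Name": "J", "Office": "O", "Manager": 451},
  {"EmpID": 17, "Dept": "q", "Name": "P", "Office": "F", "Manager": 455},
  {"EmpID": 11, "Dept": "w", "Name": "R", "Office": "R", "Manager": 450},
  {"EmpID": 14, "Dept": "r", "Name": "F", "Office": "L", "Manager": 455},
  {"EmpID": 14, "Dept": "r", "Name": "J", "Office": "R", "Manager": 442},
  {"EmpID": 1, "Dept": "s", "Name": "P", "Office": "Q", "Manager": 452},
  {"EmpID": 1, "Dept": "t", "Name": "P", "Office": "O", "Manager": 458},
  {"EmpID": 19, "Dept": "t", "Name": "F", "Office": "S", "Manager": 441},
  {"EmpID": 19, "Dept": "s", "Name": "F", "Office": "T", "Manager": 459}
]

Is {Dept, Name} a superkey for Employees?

No

Two distinct rows share (Dept=t, Name=J), so {Dept, Name} does not determine every attribute — not a superkey.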